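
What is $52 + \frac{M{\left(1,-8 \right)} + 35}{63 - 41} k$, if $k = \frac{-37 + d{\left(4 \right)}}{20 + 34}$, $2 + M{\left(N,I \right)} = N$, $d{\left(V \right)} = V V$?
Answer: $\frac{10177}{198} \approx 51.399$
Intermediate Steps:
$d{\left(V \right)} = V^{2}$
$M{\left(N,I \right)} = -2 + N$
$k = - \frac{7}{18}$ ($k = \frac{-37 + 4^{2}}{20 + 34} = \frac{-37 + 16}{54} = \left(-21\right) \frac{1}{54} = - \frac{7}{18} \approx -0.38889$)
$52 + \frac{M{\left(1,-8 \right)} + 35}{63 - 41} k = 52 + \frac{\left(-2 + 1\right) + 35}{63 - 41} \left(- \frac{7}{18}\right) = 52 + \frac{-1 + 35}{22} \left(- \frac{7}{18}\right) = 52 + 34 \cdot \frac{1}{22} \left(- \frac{7}{18}\right) = 52 + \frac{17}{11} \left(- \frac{7}{18}\right) = 52 - \frac{119}{198} = \frac{10177}{198}$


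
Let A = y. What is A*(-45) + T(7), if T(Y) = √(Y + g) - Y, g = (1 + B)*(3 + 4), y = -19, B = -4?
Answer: 848 + I*√14 ≈ 848.0 + 3.7417*I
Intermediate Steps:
A = -19
g = -21 (g = (1 - 4)*(3 + 4) = -3*7 = -21)
T(Y) = √(-21 + Y) - Y (T(Y) = √(Y - 21) - Y = √(-21 + Y) - Y)
A*(-45) + T(7) = -19*(-45) + (√(-21 + 7) - 1*7) = 855 + (√(-14) - 7) = 855 + (I*√14 - 7) = 855 + (-7 + I*√14) = 848 + I*√14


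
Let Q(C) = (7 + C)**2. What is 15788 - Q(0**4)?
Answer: 15739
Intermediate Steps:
15788 - Q(0**4) = 15788 - (7 + 0**4)**2 = 15788 - (7 + 0)**2 = 15788 - 1*7**2 = 15788 - 1*49 = 15788 - 49 = 15739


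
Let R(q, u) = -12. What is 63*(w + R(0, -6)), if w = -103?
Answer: -7245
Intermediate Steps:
63*(w + R(0, -6)) = 63*(-103 - 12) = 63*(-115) = -7245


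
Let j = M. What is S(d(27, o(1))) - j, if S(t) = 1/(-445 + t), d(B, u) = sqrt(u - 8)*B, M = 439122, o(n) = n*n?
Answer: -89197974061/203128 - 27*I*sqrt(7)/203128 ≈ -4.3912e+5 - 0.00035168*I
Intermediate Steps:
o(n) = n**2
d(B, u) = B*sqrt(-8 + u) (d(B, u) = sqrt(-8 + u)*B = B*sqrt(-8 + u))
j = 439122
S(d(27, o(1))) - j = 1/(-445 + 27*sqrt(-8 + 1**2)) - 1*439122 = 1/(-445 + 27*sqrt(-8 + 1)) - 439122 = 1/(-445 + 27*sqrt(-7)) - 439122 = 1/(-445 + 27*(I*sqrt(7))) - 439122 = 1/(-445 + 27*I*sqrt(7)) - 439122 = -439122 + 1/(-445 + 27*I*sqrt(7))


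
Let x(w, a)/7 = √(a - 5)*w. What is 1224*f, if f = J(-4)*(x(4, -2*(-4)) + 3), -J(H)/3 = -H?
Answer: -44064 - 411264*√3 ≈ -7.5639e+5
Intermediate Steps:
J(H) = 3*H (J(H) = -(-3)*H = 3*H)
x(w, a) = 7*w*√(-5 + a) (x(w, a) = 7*(√(a - 5)*w) = 7*(√(-5 + a)*w) = 7*(w*√(-5 + a)) = 7*w*√(-5 + a))
f = -36 - 336*√3 (f = (3*(-4))*(7*4*√(-5 - 2*(-4)) + 3) = -12*(7*4*√(-5 + 8) + 3) = -12*(7*4*√3 + 3) = -12*(28*√3 + 3) = -12*(3 + 28*√3) = -36 - 336*√3 ≈ -617.97)
1224*f = 1224*(-36 - 336*√3) = -44064 - 411264*√3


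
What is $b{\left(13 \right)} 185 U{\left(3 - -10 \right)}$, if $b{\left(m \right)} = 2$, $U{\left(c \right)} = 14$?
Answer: $5180$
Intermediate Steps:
$b{\left(13 \right)} 185 U{\left(3 - -10 \right)} = 2 \cdot 185 \cdot 14 = 370 \cdot 14 = 5180$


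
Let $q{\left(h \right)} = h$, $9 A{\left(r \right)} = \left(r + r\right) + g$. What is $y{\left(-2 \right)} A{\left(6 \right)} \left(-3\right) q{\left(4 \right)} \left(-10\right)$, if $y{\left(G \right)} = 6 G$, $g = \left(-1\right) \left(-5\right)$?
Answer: $-2720$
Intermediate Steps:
$g = 5$
$A{\left(r \right)} = \frac{5}{9} + \frac{2 r}{9}$ ($A{\left(r \right)} = \frac{\left(r + r\right) + 5}{9} = \frac{2 r + 5}{9} = \frac{5 + 2 r}{9} = \frac{5}{9} + \frac{2 r}{9}$)
$y{\left(-2 \right)} A{\left(6 \right)} \left(-3\right) q{\left(4 \right)} \left(-10\right) = 6 \left(-2\right) \left(\frac{5}{9} + \frac{2}{9} \cdot 6\right) \left(-3\right) 4 \left(-10\right) = - 12 \left(\frac{5}{9} + \frac{4}{3}\right) \left(-3\right) 4 \left(-10\right) = \left(-12\right) \frac{17}{9} \left(-3\right) 4 \left(-10\right) = \left(- \frac{68}{3}\right) \left(-3\right) 4 \left(-10\right) = 68 \cdot 4 \left(-10\right) = 272 \left(-10\right) = -2720$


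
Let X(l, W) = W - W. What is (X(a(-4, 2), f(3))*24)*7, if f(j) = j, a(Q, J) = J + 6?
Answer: 0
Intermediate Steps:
a(Q, J) = 6 + J
X(l, W) = 0
(X(a(-4, 2), f(3))*24)*7 = (0*24)*7 = 0*7 = 0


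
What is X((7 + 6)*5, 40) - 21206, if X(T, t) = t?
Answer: -21166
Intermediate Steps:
X((7 + 6)*5, 40) - 21206 = 40 - 21206 = -21166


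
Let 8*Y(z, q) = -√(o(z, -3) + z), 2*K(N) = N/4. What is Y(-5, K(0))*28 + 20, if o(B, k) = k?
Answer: 20 - 7*I*√2 ≈ 20.0 - 9.8995*I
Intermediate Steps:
K(N) = N/8 (K(N) = (N/4)/2 = N/8)
Y(z, q) = -√(-3 + z)/8 (Y(z, q) = (-√(-3 + z))/8 = -√(-3 + z)/8)
Y(-5, K(0))*28 + 20 = -√(-3 - 5)/8*28 + 20 = -I*√2/4*28 + 20 = -7*I*√2 + 20 = 20 - 7*I*√2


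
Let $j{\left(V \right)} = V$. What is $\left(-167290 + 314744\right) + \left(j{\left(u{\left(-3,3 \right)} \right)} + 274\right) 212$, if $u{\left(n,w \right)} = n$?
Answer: $204906$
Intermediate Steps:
$\left(-167290 + 314744\right) + \left(j{\left(u{\left(-3,3 \right)} \right)} + 274\right) 212 = \left(-167290 + 314744\right) + \left(-3 + 274\right) 212 = 147454 + 271 \cdot 212 = 147454 + 57452 = 204906$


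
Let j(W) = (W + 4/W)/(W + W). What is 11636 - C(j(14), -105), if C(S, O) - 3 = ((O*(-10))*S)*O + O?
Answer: 67988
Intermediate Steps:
j(W) = (W + 4/W)/(2*W) (j(W) = (W + 4/W)/((2*W)) = (W + 4/W)*(1/(2*W)) = (W + 4/W)/(2*W))
C(S, O) = 3 + O - 10*S*O² (C(S, O) = 3 + (((O*(-10))*S)*O + O) = 3 + (((-10*O)*S)*O + O) = 3 + ((-10*O*S)*O + O) = 3 + (-10*S*O² + O) = 3 + (O - 10*S*O²) = 3 + O - 10*S*O²)
11636 - C(j(14), -105) = 11636 - (3 - 105 - 10*(½ + 2/14²)*(-105)²) = 11636 - (3 - 105 - 10*(½ + 2*(1/196))*11025) = 11636 - (3 - 105 - 10*(½ + 1/98)*11025) = 11636 - (3 - 105 - 10*25/49*11025) = 11636 - (3 - 105 - 56250) = 11636 - 1*(-56352) = 11636 + 56352 = 67988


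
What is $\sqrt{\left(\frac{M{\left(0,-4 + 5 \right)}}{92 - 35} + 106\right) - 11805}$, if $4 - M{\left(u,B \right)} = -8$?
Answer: $\frac{11 i \sqrt{34903}}{19} \approx 108.16 i$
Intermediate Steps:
$M{\left(u,B \right)} = 12$ ($M{\left(u,B \right)} = 4 - -8 = 4 + 8 = 12$)
$\sqrt{\left(\frac{M{\left(0,-4 + 5 \right)}}{92 - 35} + 106\right) - 11805} = \sqrt{\left(\frac{1}{92 - 35} \cdot 12 + 106\right) - 11805} = \sqrt{\left(\frac{1}{57} \cdot 12 + 106\right) - 11805} = \sqrt{\left(\frac{4}{19} + 106\right) - 11805} = \sqrt{\frac{2018}{19} - 11805} = \sqrt{- \frac{222277}{19}} = \frac{11 i \sqrt{34903}}{19}$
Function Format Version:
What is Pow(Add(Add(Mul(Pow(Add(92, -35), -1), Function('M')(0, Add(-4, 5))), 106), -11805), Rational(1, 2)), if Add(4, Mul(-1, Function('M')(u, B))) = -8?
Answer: Mul(Rational(11, 19), I, Pow(34903, Rational(1, 2))) ≈ Mul(108.16, I)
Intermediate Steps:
Function('M')(u, B) = 12 (Function('M')(u, B) = Add(4, Mul(-1, -8)) = Add(4, 8) = 12)
Pow(Add(Add(Mul(Pow(Add(92, -35), -1), Function('M')(0, Add(-4, 5))), 106), -11805), Rational(1, 2)) = Pow(Add(Add(Mul(Pow(Add(92, -35), -1), 12), 106), -11805), Rational(1, 2)) = Pow(Add(Add(Mul(Pow(57, -1), 12), 106), -11805), Rational(1, 2)) = Pow(Add(Add(Mul(Rational(1, 57), 12), 106), -11805), Rational(1, 2)) = Pow(Add(Add(Rational(4, 19), 106), -11805), Rational(1, 2)) = Pow(Add(Rational(2018, 19), -11805), Rational(1, 2)) = Pow(Rational(-222277, 19), Rational(1, 2)) = Mul(Rational(11, 19), I, Pow(34903, Rational(1, 2)))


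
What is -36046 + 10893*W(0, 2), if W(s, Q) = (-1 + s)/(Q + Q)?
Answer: -155077/4 ≈ -38769.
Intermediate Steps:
W(s, Q) = (-1 + s)/(2*Q) (W(s, Q) = (-1 + s)/((2*Q)) = (-1 + s)*(1/(2*Q)) = (-1 + s)/(2*Q))
-36046 + 10893*W(0, 2) = -36046 + 10893*((1/2)*(-1 + 0)/2) = -36046 + 10893*((1/2)*(1/2)*(-1)) = -36046 + 10893*(-1/4) = -36046 - 10893/4 = -155077/4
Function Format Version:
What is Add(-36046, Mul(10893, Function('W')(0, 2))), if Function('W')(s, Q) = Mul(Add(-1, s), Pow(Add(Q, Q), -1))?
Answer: Rational(-155077, 4) ≈ -38769.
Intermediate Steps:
Function('W')(s, Q) = Mul(Rational(1, 2), Pow(Q, -1), Add(-1, s)) (Function('W')(s, Q) = Mul(Add(-1, s), Pow(Mul(2, Q), -1)) = Mul(Add(-1, s), Mul(Rational(1, 2), Pow(Q, -1))) = Mul(Rational(1, 2), Pow(Q, -1), Add(-1, s)))
Add(-36046, Mul(10893, Function('W')(0, 2))) = Add(-36046, Mul(10893, Mul(Rational(1, 2), Pow(2, -1), Add(-1, 0)))) = Add(-36046, Mul(10893, Mul(Rational(1, 2), Rational(1, 2), -1))) = Add(-36046, Mul(10893, Rational(-1, 4))) = Add(-36046, Rational(-10893, 4)) = Rational(-155077, 4)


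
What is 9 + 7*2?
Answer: 23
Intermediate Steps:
9 + 7*2 = 9 + 14 = 23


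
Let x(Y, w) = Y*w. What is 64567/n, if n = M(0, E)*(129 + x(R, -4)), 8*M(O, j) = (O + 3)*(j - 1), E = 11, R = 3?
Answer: 258268/1755 ≈ 147.16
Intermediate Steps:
M(O, j) = (-1 + j)*(3 + O)/8 (M(O, j) = ((O + 3)*(j - 1))/8 = ((3 + O)*(-1 + j))/8 = ((-1 + j)*(3 + O))/8 = (-1 + j)*(3 + O)/8)
n = 1755/4 (n = (-3/8 - 1/8*0 + (3/8)*11 + (1/8)*0*11)*(129 + 3*(-4)) = (-3/8 + 0 + 33/8 + 0)*(129 - 12) = (15/4)*117 = 1755/4 ≈ 438.75)
64567/n = 64567/(1755/4) = 64567*(4/1755) = 258268/1755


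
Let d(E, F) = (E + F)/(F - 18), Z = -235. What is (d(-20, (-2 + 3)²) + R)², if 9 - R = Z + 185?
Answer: 1044484/289 ≈ 3614.1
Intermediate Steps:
d(E, F) = (E + F)/(-18 + F)
R = 59 (R = 9 - (-235 + 185) = 9 - 1*(-50) = 9 + 50 = 59)
(d(-20, (-2 + 3)²) + R)² = ((-20 + (-2 + 3)²)/(-18 + (-2 + 3)²) + 59)² = ((-20 + 1²)/(-18 + 1²) + 59)² = ((-20 + 1)/(-18 + 1) + 59)² = (-19/(-17) + 59)² = (-1/17*(-19) + 59)² = (19/17 + 59)² = (1022/17)² = 1044484/289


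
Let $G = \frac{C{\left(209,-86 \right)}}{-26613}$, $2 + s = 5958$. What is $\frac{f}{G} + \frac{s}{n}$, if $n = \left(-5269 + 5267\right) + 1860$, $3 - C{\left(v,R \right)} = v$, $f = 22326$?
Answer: $\frac{275988480485}{95687} \approx 2.8843 \cdot 10^{6}$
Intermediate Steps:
$s = 5956$ ($s = -2 + 5958 = 5956$)
$C{\left(v,R \right)} = 3 - v$
$n = 1858$ ($n = -2 + 1860 = 1858$)
$G = \frac{206}{26613}$ ($G = \frac{3 - 209}{-26613} = \left(3 - 209\right) \left(- \frac{1}{26613}\right) = \left(-206\right) \left(- \frac{1}{26613}\right) = \frac{206}{26613} \approx 0.0077406$)
$\frac{f}{G} + \frac{s}{n} = \frac{22326}{\frac{206}{26613}} + \frac{5956}{1858} = 22326 \cdot \frac{26613}{206} + 5956 \cdot \frac{1}{1858} = \frac{297080919}{103} + \frac{2978}{929} = \frac{275988480485}{95687}$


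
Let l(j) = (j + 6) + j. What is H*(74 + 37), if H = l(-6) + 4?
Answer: -222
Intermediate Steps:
l(j) = 6 + 2*j (l(j) = (6 + j) + j = 6 + 2*j)
H = -2 (H = (6 + 2*(-6)) + 4 = (6 - 12) + 4 = -6 + 4 = -2)
H*(74 + 37) = -2*(74 + 37) = -2*111 = -222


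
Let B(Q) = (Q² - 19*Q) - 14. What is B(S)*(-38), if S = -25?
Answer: -41268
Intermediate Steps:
B(Q) = -14 + Q² - 19*Q
B(S)*(-38) = (-14 + (-25)² - 19*(-25))*(-38) = (-14 + 625 + 475)*(-38) = 1086*(-38) = -41268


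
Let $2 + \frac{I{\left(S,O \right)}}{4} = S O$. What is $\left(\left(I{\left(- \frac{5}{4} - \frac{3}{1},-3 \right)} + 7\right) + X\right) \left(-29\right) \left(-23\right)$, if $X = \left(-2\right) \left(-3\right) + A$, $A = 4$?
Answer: $40020$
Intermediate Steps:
$I{\left(S,O \right)} = -8 + 4 O S$ ($I{\left(S,O \right)} = -8 + 4 S O = -8 + 4 O S$)
$X = 10$ ($X = \left(-2\right) \left(-3\right) + 4 = 6 + 4 = 10$)
$\left(\left(I{\left(- \frac{5}{4} - \frac{3}{1},-3 \right)} + 7\right) + X\right) \left(-29\right) \left(-23\right) = \left(\left(\left(-8 + 4 \left(-3\right) \left(- \frac{5}{4} - \frac{3}{1}\right)\right) + 7\right) + 10\right) \left(-29\right) \left(-23\right) = \left(\left(\left(-8 + 4 \left(-3\right) \left(\left(-5\right) \frac{1}{4} - 3\right)\right) + 7\right) + 10\right) \left(-29\right) \left(-23\right) = \left(\left(\left(-8 + 4 \left(-3\right) \left(- \frac{5}{4} - 3\right)\right) + 7\right) + 10\right) \left(-29\right) \left(-23\right) = \left(\left(\left(-8 + 4 \left(-3\right) \left(- \frac{17}{4}\right)\right) + 7\right) + 10\right) \left(-29\right) \left(-23\right) = \left(\left(\left(-8 + 51\right) + 7\right) + 10\right) \left(-29\right) \left(-23\right) = \left(\left(43 + 7\right) + 10\right) \left(-29\right) \left(-23\right) = \left(50 + 10\right) \left(-29\right) \left(-23\right) = 60 \left(-29\right) \left(-23\right) = \left(-1740\right) \left(-23\right) = 40020$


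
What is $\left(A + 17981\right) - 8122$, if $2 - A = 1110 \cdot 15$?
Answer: $-6789$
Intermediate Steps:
$A = -16648$ ($A = 2 - 1110 \cdot 15 = 2 - 16650 = -16648$)
$\left(A + 17981\right) - 8122 = \left(-16648 + 17981\right) - 8122 = 1333 - 8122 = -6789$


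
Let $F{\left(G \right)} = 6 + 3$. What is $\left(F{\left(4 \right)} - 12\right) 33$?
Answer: $-99$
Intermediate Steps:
$F{\left(G \right)} = 9$
$\left(F{\left(4 \right)} - 12\right) 33 = \left(9 - 12\right) 33 = \left(-3\right) 33 = -99$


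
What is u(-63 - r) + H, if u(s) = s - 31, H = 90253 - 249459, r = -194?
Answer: -159106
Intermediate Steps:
H = -159206
u(s) = -31 + s
u(-63 - r) + H = (-31 + (-63 - 1*(-194))) - 159206 = (-31 + (-63 + 194)) - 159206 = (-31 + 131) - 159206 = 100 - 159206 = -159106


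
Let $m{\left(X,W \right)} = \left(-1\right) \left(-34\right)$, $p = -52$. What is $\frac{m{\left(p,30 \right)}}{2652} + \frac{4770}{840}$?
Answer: $\frac{6215}{1092} \approx 5.6914$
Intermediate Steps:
$m{\left(X,W \right)} = 34$
$\frac{m{\left(p,30 \right)}}{2652} + \frac{4770}{840} = \frac{34}{2652} + \frac{4770}{840} = 34 \cdot \frac{1}{2652} + 4770 \cdot \frac{1}{840} = \frac{1}{78} + \frac{159}{28} = \frac{6215}{1092}$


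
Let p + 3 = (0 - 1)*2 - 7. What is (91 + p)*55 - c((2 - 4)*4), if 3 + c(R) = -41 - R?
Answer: 4381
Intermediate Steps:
c(R) = -44 - R (c(R) = -3 + (-41 - R) = -44 - R)
p = -12 (p = -3 + ((0 - 1)*2 - 7) = -3 + (-1*2 - 7) = -3 + (-2 - 7) = -3 - 9 = -12)
(91 + p)*55 - c((2 - 4)*4) = (91 - 12)*55 - (-44 - (2 - 4)*4) = 79*55 - (-44 - (-2)*4) = 4345 - (-44 - 1*(-8)) = 4345 - (-44 + 8) = 4345 - 1*(-36) = 4345 + 36 = 4381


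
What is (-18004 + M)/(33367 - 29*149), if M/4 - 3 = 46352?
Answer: 83708/14523 ≈ 5.7638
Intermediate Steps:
M = 185420 (M = 12 + 4*46352 = 12 + 185408 = 185420)
(-18004 + M)/(33367 - 29*149) = (-18004 + 185420)/(33367 - 29*149) = 167416/(33367 - 4321) = 167416/29046 = 167416*(1/29046) = 83708/14523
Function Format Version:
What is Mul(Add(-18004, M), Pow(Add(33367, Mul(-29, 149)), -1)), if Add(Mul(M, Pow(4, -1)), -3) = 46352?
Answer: Rational(83708, 14523) ≈ 5.7638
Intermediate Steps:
M = 185420 (M = Add(12, Mul(4, 46352)) = Add(12, 185408) = 185420)
Mul(Add(-18004, M), Pow(Add(33367, Mul(-29, 149)), -1)) = Mul(Add(-18004, 185420), Pow(Add(33367, Mul(-29, 149)), -1)) = Mul(167416, Pow(Add(33367, -4321), -1)) = Mul(167416, Pow(29046, -1)) = Mul(167416, Rational(1, 29046)) = Rational(83708, 14523)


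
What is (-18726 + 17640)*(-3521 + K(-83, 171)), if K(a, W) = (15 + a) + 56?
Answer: 3836838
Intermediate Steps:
K(a, W) = 71 + a
(-18726 + 17640)*(-3521 + K(-83, 171)) = (-18726 + 17640)*(-3521 + (71 - 83)) = -1086*(-3521 - 12) = -1086*(-3533) = 3836838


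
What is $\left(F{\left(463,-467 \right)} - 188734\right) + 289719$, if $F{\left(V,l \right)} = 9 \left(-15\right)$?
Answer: $100850$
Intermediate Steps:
$F{\left(V,l \right)} = -135$
$\left(F{\left(463,-467 \right)} - 188734\right) + 289719 = \left(-135 - 188734\right) + 289719 = -188869 + 289719 = 100850$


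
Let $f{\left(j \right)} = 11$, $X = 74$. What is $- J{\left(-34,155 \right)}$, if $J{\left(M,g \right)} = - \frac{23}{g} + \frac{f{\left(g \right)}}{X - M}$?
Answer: $\frac{779}{16740} \approx 0.046535$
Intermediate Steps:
$J{\left(M,g \right)} = - \frac{23}{g} + \frac{11}{74 - M}$
$- J{\left(-34,155 \right)} = - \frac{1702 - -782 - 1705}{155 \left(-74 - 34\right)} = - \frac{1702 + 782 - 1705}{155 \left(-108\right)} = - \frac{\left(-1\right) 779}{155 \cdot 108} = \left(-1\right) \left(- \frac{779}{16740}\right) = \frac{779}{16740}$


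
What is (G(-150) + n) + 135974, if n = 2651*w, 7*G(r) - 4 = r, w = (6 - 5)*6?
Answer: 1063014/7 ≈ 1.5186e+5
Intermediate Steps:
w = 6 (w = 1*6 = 6)
G(r) = 4/7 + r/7
n = 15906 (n = 2651*6 = 15906)
(G(-150) + n) + 135974 = ((4/7 + (⅐)*(-150)) + 15906) + 135974 = ((4/7 - 150/7) + 15906) + 135974 = (-146/7 + 15906) + 135974 = 111196/7 + 135974 = 1063014/7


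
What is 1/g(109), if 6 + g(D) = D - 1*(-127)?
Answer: 1/230 ≈ 0.0043478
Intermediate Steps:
g(D) = 121 + D (g(D) = -6 + (D - 1*(-127)) = -6 + (D + 127) = -6 + (127 + D) = 121 + D)
1/g(109) = 1/(121 + 109) = 1/230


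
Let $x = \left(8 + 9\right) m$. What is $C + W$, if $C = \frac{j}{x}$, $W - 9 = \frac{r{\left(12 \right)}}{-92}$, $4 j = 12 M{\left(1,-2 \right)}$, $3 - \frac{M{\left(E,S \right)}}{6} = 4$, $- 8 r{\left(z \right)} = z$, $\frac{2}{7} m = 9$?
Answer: $\frac{196685}{21896} \approx 8.9827$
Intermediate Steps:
$m = \frac{63}{2}$ ($m = \frac{7}{2} \cdot 9 = \frac{63}{2} \approx 31.5$)
$r{\left(z \right)} = - \frac{z}{8}$
$x = \frac{1071}{2}$ ($x = \left(8 + 9\right) \frac{63}{2} = 17 \cdot \frac{63}{2} = \frac{1071}{2} \approx 535.5$)
$M{\left(E,S \right)} = -6$ ($M{\left(E,S \right)} = 18 - 24 = -6$)
$j = -18$ ($j = \frac{12 \left(-6\right)}{4} = \frac{1}{4} \left(-72\right) = -18$)
$W = \frac{1659}{184}$ ($W = 9 + \frac{\left(- \frac{1}{8}\right) 12}{-92} = 9 - - \frac{3}{184} = 9 + \frac{3}{184} = \frac{1659}{184} \approx 9.0163$)
$C = - \frac{4}{119}$ ($C = - \frac{18}{\frac{1071}{2}} = \left(-18\right) \frac{2}{1071} = - \frac{4}{119} \approx -0.033613$)
$C + W = - \frac{4}{119} + \frac{1659}{184} = \frac{196685}{21896}$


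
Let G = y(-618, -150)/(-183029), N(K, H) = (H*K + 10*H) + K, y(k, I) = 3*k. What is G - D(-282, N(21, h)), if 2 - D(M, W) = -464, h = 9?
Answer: -85289660/183029 ≈ -465.99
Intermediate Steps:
N(K, H) = K + 10*H + H*K (N(K, H) = (10*H + H*K) + K = K + 10*H + H*K)
D(M, W) = 466 (D(M, W) = 2 - 1*(-464) = 2 + 464 = 466)
G = 1854/183029 (G = (3*(-618))/(-183029) = -1854*(-1/183029) = 1854/183029 ≈ 0.010130)
G - D(-282, N(21, h)) = 1854/183029 - 1*466 = 1854/183029 - 466 = -85289660/183029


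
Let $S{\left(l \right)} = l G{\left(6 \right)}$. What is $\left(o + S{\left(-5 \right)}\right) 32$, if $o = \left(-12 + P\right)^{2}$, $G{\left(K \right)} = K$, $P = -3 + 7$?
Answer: $1088$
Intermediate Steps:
$P = 4$
$o = 64$ ($o = \left(-12 + 4\right)^{2} = \left(-8\right)^{2} = 64$)
$S{\left(l \right)} = 6 l$ ($S{\left(l \right)} = l 6 = 6 l$)
$\left(o + S{\left(-5 \right)}\right) 32 = \left(64 + 6 \left(-5\right)\right) 32 = \left(64 - 30\right) 32 = 34 \cdot 32 = 1088$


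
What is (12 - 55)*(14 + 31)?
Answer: -1935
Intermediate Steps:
(12 - 55)*(14 + 31) = -43*45 = -1935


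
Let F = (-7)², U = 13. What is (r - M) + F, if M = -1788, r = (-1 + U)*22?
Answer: 2101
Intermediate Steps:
r = 264 (r = (-1 + 13)*22 = 12*22 = 264)
F = 49
(r - M) + F = (264 - 1*(-1788)) + 49 = (264 + 1788) + 49 = 2052 + 49 = 2101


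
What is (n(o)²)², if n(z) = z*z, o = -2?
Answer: 256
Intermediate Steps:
n(z) = z²
(n(o)²)² = (((-2)²)²)² = (4²)² = 16² = 256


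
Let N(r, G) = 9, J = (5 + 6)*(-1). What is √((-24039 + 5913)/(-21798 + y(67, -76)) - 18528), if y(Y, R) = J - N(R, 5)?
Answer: I*√2204849506101/10909 ≈ 136.11*I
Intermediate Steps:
J = -11 (J = 11*(-1) = -11)
y(Y, R) = -20 (y(Y, R) = -11 - 1*9 = -11 - 9 = -20)
√((-24039 + 5913)/(-21798 + y(67, -76)) - 18528) = √((-24039 + 5913)/(-21798 - 20) - 18528) = √(-18126/(-21818) - 18528) = √(-18126*(-1/21818) - 18528) = √(9063/10909 - 18528) = √(-202112889/10909) = I*√2204849506101/10909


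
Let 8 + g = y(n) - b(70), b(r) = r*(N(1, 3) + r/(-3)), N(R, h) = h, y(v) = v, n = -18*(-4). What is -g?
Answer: -4462/3 ≈ -1487.3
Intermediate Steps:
n = 72
b(r) = r*(3 - r/3) (b(r) = r*(3 + r/(-3)) = r*(3 + r*(-⅓)) = r*(3 - r/3))
g = 4462/3 (g = -8 + (72 - 70*(9 - 1*70)/3) = -8 + (72 - 70*(9 - 70)/3) = -8 + (72 - 70*(-61)/3) = -8 + (72 - 1*(-4270/3)) = -8 + (72 + 4270/3) = -8 + 4486/3 = 4462/3 ≈ 1487.3)
-g = -1*4462/3 = -4462/3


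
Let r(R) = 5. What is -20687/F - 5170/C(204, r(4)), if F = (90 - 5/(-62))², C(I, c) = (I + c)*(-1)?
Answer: 13149450018/592652275 ≈ 22.187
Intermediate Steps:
C(I, c) = -I - c
F = 31192225/3844 (F = (90 - 5*(-1/62))² = (90 + 5/62)² = (5585/62)² = 31192225/3844 ≈ 8114.5)
-20687/F - 5170/C(204, r(4)) = -20687/31192225/3844 - 5170/(-1*204 - 1*5) = -20687*3844/31192225 - 5170/(-204 - 5) = -79520828/31192225 - 5170/(-209) = -79520828/31192225 - 5170*(-1/209) = -79520828/31192225 + 470/19 = 13149450018/592652275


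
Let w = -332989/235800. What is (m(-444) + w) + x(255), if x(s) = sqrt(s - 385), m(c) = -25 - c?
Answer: 98467211/235800 + I*sqrt(130) ≈ 417.59 + 11.402*I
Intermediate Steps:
x(s) = sqrt(-385 + s)
w = -332989/235800 (w = -332989*1/235800 = -332989/235800 ≈ -1.4122)
(m(-444) + w) + x(255) = ((-25 - 1*(-444)) - 332989/235800) + sqrt(-385 + 255) = ((-25 + 444) - 332989/235800) + sqrt(-130) = (419 - 332989/235800) + I*sqrt(130) = 98467211/235800 + I*sqrt(130)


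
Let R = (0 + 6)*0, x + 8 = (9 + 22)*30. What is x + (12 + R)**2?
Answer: 1066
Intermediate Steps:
x = 922 (x = -8 + (9 + 22)*30 = -8 + 31*30 = -8 + 930 = 922)
R = 0 (R = 6*0 = 0)
x + (12 + R)**2 = 922 + (12 + 0)**2 = 922 + 12**2 = 922 + 144 = 1066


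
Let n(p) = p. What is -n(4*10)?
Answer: -40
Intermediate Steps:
-n(4*10) = -4*10 = -1*40 = -40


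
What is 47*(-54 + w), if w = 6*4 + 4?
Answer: -1222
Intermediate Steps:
w = 28 (w = 24 + 4 = 28)
47*(-54 + w) = 47*(-54 + 28) = 47*(-26) = -1222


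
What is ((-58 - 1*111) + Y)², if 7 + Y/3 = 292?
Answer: 470596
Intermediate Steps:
Y = 855 (Y = -21 + 3*292 = -21 + 876 = 855)
((-58 - 1*111) + Y)² = ((-58 - 1*111) + 855)² = ((-58 - 111) + 855)² = (-169 + 855)² = 686² = 470596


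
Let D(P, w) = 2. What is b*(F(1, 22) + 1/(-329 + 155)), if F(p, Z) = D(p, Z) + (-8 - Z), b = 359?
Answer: -1749407/174 ≈ -10054.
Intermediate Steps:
F(p, Z) = -6 - Z (F(p, Z) = 2 + (-8 - Z) = -6 - Z)
b*(F(1, 22) + 1/(-329 + 155)) = 359*((-6 - 1*22) + 1/(-329 + 155)) = 359*((-6 - 22) + 1/(-174)) = 359*(-28 - 1/174) = 359*(-4873/174) = -1749407/174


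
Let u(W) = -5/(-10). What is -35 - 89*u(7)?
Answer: -159/2 ≈ -79.500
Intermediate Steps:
u(W) = ½ (u(W) = -5*(-⅒) = ½)
-35 - 89*u(7) = -35 - 89*½ = -35 - 89/2 = -159/2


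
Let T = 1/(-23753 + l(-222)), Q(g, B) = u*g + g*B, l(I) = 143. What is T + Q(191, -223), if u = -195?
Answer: -1884975181/23610 ≈ -79838.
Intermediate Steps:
Q(g, B) = -195*g + B*g (Q(g, B) = -195*g + g*B = -195*g + B*g)
T = -1/23610 (T = 1/(-23753 + 143) = 1/(-23610) = -1/23610 ≈ -4.2355e-5)
T + Q(191, -223) = -1/23610 + 191*(-195 - 223) = -1/23610 + 191*(-418) = -1/23610 - 79838 = -1884975181/23610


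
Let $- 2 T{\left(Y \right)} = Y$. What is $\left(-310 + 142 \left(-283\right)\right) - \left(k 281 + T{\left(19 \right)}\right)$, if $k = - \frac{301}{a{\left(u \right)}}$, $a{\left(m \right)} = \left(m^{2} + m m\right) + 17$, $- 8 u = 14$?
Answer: $- \frac{13626709}{370} \approx -36829.0$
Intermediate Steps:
$u = - \frac{7}{4}$ ($u = \left(- \frac{1}{8}\right) 14 = - \frac{7}{4} \approx -1.75$)
$T{\left(Y \right)} = - \frac{Y}{2}$
$a{\left(m \right)} = 17 + 2 m^{2}$ ($a{\left(m \right)} = \left(m^{2} + m^{2}\right) + 17 = 2 m^{2} + 17 = 17 + 2 m^{2}$)
$k = - \frac{2408}{185}$ ($k = - \frac{301}{17 + 2 \left(- \frac{7}{4}\right)^{2}} = - \frac{301}{17 + 2 \cdot \frac{49}{16}} = - \frac{301}{17 + \frac{49}{8}} = - \frac{301}{\frac{185}{8}} = \left(-301\right) \frac{8}{185} = - \frac{2408}{185} \approx -13.016$)
$\left(-310 + 142 \left(-283\right)\right) - \left(k 281 + T{\left(19 \right)}\right) = \left(-310 + 142 \left(-283\right)\right) - \left(\left(- \frac{2408}{185}\right) 281 - \frac{19}{2}\right) = \left(-310 - 40186\right) - \left(- \frac{676648}{185} - \frac{19}{2}\right) = -40496 - - \frac{1356811}{370} = -40496 + \frac{1356811}{370} = - \frac{13626709}{370}$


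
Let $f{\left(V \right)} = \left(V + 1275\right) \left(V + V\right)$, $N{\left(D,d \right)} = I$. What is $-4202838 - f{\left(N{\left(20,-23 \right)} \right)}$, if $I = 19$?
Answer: $-4252010$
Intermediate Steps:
$N{\left(D,d \right)} = 19$
$f{\left(V \right)} = 2 V \left(1275 + V\right)$ ($f{\left(V \right)} = \left(1275 + V\right) 2 V = 2 V \left(1275 + V\right)$)
$-4202838 - f{\left(N{\left(20,-23 \right)} \right)} = -4202838 - 2 \cdot 19 \left(1275 + 19\right) = -4202838 - 2 \cdot 19 \cdot 1294 = -4202838 - 49172 = -4252010$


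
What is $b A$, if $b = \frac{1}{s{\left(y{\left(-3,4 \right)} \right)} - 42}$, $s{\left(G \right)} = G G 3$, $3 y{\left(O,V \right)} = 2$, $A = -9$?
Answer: $\frac{27}{122} \approx 0.22131$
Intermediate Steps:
$y{\left(O,V \right)} = \frac{2}{3}$ ($y{\left(O,V \right)} = \frac{1}{3} \cdot 2 = \frac{2}{3}$)
$s{\left(G \right)} = 3 G^{2}$ ($s{\left(G \right)} = G^{2} \cdot 3 = 3 G^{2}$)
$b = - \frac{3}{122}$ ($b = \frac{1}{3 \left(\frac{2}{3}\right)^{2} - 42} = \frac{1}{3 \cdot \frac{4}{9} - 42} = \frac{1}{\frac{4}{3} - 42} = \frac{1}{- \frac{122}{3}} = - \frac{3}{122} \approx -0.02459$)
$b A = \left(- \frac{3}{122}\right) \left(-9\right) = \frac{27}{122}$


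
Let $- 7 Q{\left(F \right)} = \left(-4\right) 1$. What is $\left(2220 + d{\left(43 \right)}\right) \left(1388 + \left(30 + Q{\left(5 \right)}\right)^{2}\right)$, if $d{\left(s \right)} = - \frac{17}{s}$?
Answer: $\frac{10862176944}{2107} \approx 5.1553 \cdot 10^{6}$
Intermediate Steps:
$Q{\left(F \right)} = \frac{4}{7}$ ($Q{\left(F \right)} = - \frac{\left(-4\right) 1}{7} = \left(- \frac{1}{7}\right) \left(-4\right) = \frac{4}{7}$)
$\left(2220 + d{\left(43 \right)}\right) \left(1388 + \left(30 + Q{\left(5 \right)}\right)^{2}\right) = \left(2220 - \frac{17}{43}\right) \left(1388 + \left(30 + \frac{4}{7}\right)^{2}\right) = \left(2220 - \frac{17}{43}\right) \left(1388 + \left(\frac{214}{7}\right)^{2}\right) = \left(2220 - \frac{17}{43}\right) \left(1388 + \frac{45796}{49}\right) = \frac{95443}{43} \cdot \frac{113808}{49} = \frac{10862176944}{2107}$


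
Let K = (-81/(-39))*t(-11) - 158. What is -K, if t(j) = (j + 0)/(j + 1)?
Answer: 20243/130 ≈ 155.72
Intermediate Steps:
t(j) = j/(1 + j)
K = -20243/130 (K = (-81/(-39))*(-11/(1 - 11)) - 158 = (-81*(-1/39))*(-11/(-10)) - 158 = 27*(-11*(-⅒))/13 - 158 = (27/13)*(11/10) - 158 = 297/130 - 158 = -20243/130 ≈ -155.72)
-K = -1*(-20243/130) = 20243/130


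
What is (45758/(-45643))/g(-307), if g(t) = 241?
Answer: -45758/10999963 ≈ -0.0041598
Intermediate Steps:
(45758/(-45643))/g(-307) = (45758/(-45643))/241 = (45758*(-1/45643))*(1/241) = -45758/45643*1/241 = -45758/10999963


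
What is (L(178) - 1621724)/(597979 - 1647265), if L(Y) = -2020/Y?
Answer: 24055741/15564409 ≈ 1.5456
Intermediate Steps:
(L(178) - 1621724)/(597979 - 1647265) = (-2020/178 - 1621724)/(597979 - 1647265) = (-2020*1/178 - 1621724)/(-1049286) = (-1010/89 - 1621724)*(-1/1049286) = -144334446/89*(-1/1049286) = 24055741/15564409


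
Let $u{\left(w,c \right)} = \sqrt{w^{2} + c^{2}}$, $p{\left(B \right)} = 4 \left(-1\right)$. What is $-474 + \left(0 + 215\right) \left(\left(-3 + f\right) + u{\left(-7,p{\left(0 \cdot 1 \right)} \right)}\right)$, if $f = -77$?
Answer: $-17674 + 215 \sqrt{65} \approx -15941.0$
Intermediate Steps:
$p{\left(B \right)} = -4$
$u{\left(w,c \right)} = \sqrt{c^{2} + w^{2}}$
$-474 + \left(0 + 215\right) \left(\left(-3 + f\right) + u{\left(-7,p{\left(0 \cdot 1 \right)} \right)}\right) = -474 + \left(0 + 215\right) \left(\left(-3 - 77\right) + \sqrt{\left(-4\right)^{2} + \left(-7\right)^{2}}\right) = -474 + 215 \left(-80 + \sqrt{16 + 49}\right) = -474 + 215 \left(-80 + \sqrt{65}\right) = -474 - \left(17200 - 215 \sqrt{65}\right) = -17674 + 215 \sqrt{65}$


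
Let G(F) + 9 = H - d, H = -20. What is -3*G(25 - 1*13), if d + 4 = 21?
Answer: 138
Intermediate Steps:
d = 17 (d = -4 + 21 = 17)
G(F) = -46 (G(F) = -9 + (-20 - 1*17) = -9 + (-20 - 17) = -9 - 37 = -46)
-3*G(25 - 1*13) = -3*(-46) = 138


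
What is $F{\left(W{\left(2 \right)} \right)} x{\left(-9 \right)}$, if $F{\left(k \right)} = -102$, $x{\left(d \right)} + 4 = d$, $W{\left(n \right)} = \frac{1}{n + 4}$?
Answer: $1326$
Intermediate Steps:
$W{\left(n \right)} = \frac{1}{4 + n}$
$x{\left(d \right)} = -4 + d$
$F{\left(W{\left(2 \right)} \right)} x{\left(-9 \right)} = - 102 \left(-4 - 9\right) = \left(-102\right) \left(-13\right) = 1326$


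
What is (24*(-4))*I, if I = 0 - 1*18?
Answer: 1728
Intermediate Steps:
I = -18 (I = 0 - 18 = -18)
(24*(-4))*I = (24*(-4))*(-18) = -96*(-18) = 1728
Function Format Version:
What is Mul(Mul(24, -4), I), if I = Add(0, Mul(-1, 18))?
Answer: 1728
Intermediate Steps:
I = -18 (I = Add(0, -18) = -18)
Mul(Mul(24, -4), I) = Mul(Mul(24, -4), -18) = Mul(-96, -18) = 1728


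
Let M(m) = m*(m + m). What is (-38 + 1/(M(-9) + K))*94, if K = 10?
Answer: -307145/86 ≈ -3571.5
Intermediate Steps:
M(m) = 2*m² (M(m) = m*(2*m) = 2*m²)
(-38 + 1/(M(-9) + K))*94 = (-38 + 1/(2*(-9)² + 10))*94 = (-38 + 1/(2*81 + 10))*94 = (-38 + 1/(162 + 10))*94 = (-38 + 1/172)*94 = -6535/172*94 = -307145/86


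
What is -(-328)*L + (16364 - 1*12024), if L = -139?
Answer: -41252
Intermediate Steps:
-(-328)*L + (16364 - 1*12024) = -(-328)*(-139) + (16364 - 1*12024) = -328*139 + (16364 - 12024) = -45592 + 4340 = -41252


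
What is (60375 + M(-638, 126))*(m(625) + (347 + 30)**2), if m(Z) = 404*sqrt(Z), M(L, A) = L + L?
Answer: 8996581671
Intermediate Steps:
M(L, A) = 2*L
(60375 + M(-638, 126))*(m(625) + (347 + 30)**2) = (60375 + 2*(-638))*(404*sqrt(625) + (347 + 30)**2) = (60375 - 1276)*(404*25 + 377**2) = 59099*(10100 + 142129) = 59099*152229 = 8996581671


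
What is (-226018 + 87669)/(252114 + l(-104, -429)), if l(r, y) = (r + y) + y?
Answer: -138349/251152 ≈ -0.55086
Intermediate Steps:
l(r, y) = r + 2*y
(-226018 + 87669)/(252114 + l(-104, -429)) = (-226018 + 87669)/(252114 + (-104 + 2*(-429))) = -138349/(252114 + (-104 - 858)) = -138349/(252114 - 962) = -138349/251152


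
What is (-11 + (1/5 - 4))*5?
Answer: -74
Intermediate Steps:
(-11 + (1/5 - 4))*5 = (-11 + (⅕ - 4))*5 = (-11 - 19/5)*5 = -74/5*5 = -74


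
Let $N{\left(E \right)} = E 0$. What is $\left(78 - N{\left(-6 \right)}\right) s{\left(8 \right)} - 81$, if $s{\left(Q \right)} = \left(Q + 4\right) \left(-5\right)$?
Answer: $-4761$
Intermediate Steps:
$N{\left(E \right)} = 0$
$s{\left(Q \right)} = -20 - 5 Q$ ($s{\left(Q \right)} = \left(4 + Q\right) \left(-5\right) = -20 - 5 Q$)
$\left(78 - N{\left(-6 \right)}\right) s{\left(8 \right)} - 81 = \left(78 - 0\right) \left(-20 - 40\right) - 81 = \left(78 + 0\right) \left(-20 - 40\right) - 81 = 78 \left(-60\right) - 81 = -4680 - 81 = -4761$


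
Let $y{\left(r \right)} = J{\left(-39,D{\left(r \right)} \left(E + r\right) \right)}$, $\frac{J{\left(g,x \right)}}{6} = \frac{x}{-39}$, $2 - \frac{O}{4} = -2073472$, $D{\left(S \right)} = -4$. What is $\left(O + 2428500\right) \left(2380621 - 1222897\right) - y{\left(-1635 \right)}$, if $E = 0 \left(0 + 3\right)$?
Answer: $\frac{161376477440232}{13} \approx 1.2414 \cdot 10^{13}$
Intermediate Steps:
$O = 8293896$ ($O = 8 - -8293888 = 8 + 8293888 = 8293896$)
$E = 0$ ($E = 0 \cdot 3 = 0$)
$J{\left(g,x \right)} = - \frac{2 x}{13}$ ($J{\left(g,x \right)} = 6 \frac{x}{-39} = 6 x \left(- \frac{1}{39}\right) = 6 \left(- \frac{x}{39}\right) = - \frac{2 x}{13}$)
$y{\left(r \right)} = \frac{8 r}{13}$ ($y{\left(r \right)} = - \frac{2 \left(- 4 \left(0 + r\right)\right)}{13} = - \frac{2 \left(- 4 r\right)}{13} = \frac{8 r}{13}$)
$\left(O + 2428500\right) \left(2380621 - 1222897\right) - y{\left(-1635 \right)} = \left(8293896 + 2428500\right) \left(2380621 - 1222897\right) - \frac{8}{13} \left(-1635\right) = 10722396 \cdot 1157724 - - \frac{13080}{13} = 12413575186704 + \frac{13080}{13} = \frac{161376477440232}{13}$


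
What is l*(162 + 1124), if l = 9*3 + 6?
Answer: 42438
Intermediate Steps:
l = 33 (l = 27 + 6 = 33)
l*(162 + 1124) = 33*(162 + 1124) = 33*1286 = 42438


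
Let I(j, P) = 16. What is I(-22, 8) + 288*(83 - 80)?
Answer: 880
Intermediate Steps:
I(-22, 8) + 288*(83 - 80) = 16 + 288*(83 - 80) = 16 + 288*3 = 16 + 864 = 880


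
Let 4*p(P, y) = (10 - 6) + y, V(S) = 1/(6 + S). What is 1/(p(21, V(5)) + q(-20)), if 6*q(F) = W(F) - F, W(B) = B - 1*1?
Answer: 132/113 ≈ 1.1681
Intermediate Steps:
W(B) = -1 + B (W(B) = B - 1 = -1 + B)
q(F) = -⅙ (q(F) = ((-1 + F) - F)/6 = (⅙)*(-1) = -⅙)
p(P, y) = 1 + y/4 (p(P, y) = ((10 - 6) + y)/4 = (4 + y)/4 = 1 + y/4)
1/(p(21, V(5)) + q(-20)) = 1/((1 + 1/(4*(6 + 5))) - ⅙) = 1/((1 + (¼)/11) - ⅙) = 1/((1 + (¼)*(1/11)) - ⅙) = 1/((1 + 1/44) - ⅙) = 1/(45/44 - ⅙) = 1/(113/132) = 132/113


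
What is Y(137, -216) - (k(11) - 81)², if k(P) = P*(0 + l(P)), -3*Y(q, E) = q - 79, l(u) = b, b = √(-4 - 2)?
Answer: -17563/3 + 1782*I*√6 ≈ -5854.3 + 4365.0*I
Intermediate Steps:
b = I*√6 (b = √(-6) = I*√6 ≈ 2.4495*I)
l(u) = I*√6
Y(q, E) = 79/3 - q/3 (Y(q, E) = -(q - 79)/3 = -(-79 + q)/3 = 79/3 - q/3)
k(P) = I*P*√6 (k(P) = P*(0 + I*√6) = P*(I*√6) = I*P*√6)
Y(137, -216) - (k(11) - 81)² = (79/3 - ⅓*137) - (I*11*√6 - 81)² = (79/3 - 137/3) - (11*I*√6 - 81)² = -58/3 - (-81 + 11*I*√6)²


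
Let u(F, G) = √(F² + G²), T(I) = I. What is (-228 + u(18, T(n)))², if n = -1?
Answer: 52309 - 2280*√13 ≈ 44088.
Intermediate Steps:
(-228 + u(18, T(n)))² = (-228 + √(18² + (-1)²))² = (-228 + √(324 + 1))² = (-228 + √325)² = (-228 + 5*√13)²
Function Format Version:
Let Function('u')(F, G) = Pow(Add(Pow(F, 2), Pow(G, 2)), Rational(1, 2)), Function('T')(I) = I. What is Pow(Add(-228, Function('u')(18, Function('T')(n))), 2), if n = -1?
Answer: Add(52309, Mul(-2280, Pow(13, Rational(1, 2)))) ≈ 44088.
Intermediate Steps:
Pow(Add(-228, Function('u')(18, Function('T')(n))), 2) = Pow(Add(-228, Pow(Add(Pow(18, 2), Pow(-1, 2)), Rational(1, 2))), 2) = Pow(Add(-228, Pow(Add(324, 1), Rational(1, 2))), 2) = Pow(Add(-228, Pow(325, Rational(1, 2))), 2) = Pow(Add(-228, Mul(5, Pow(13, Rational(1, 2)))), 2)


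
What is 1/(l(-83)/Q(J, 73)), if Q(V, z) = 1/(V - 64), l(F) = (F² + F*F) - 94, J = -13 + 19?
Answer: -1/793672 ≈ -1.2600e-6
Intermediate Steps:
J = 6
l(F) = -94 + 2*F² (l(F) = (F² + F²) - 94 = 2*F² - 94 = -94 + 2*F²)
Q(V, z) = 1/(-64 + V)
1/(l(-83)/Q(J, 73)) = 1/((-94 + 2*(-83)²)/(1/(-64 + 6))) = 1/((-94 + 2*6889)/(1/(-58))) = 1/((-94 + 13778)/(-1/58)) = 1/(13684*(-58)) = 1/(-793672) = -1/793672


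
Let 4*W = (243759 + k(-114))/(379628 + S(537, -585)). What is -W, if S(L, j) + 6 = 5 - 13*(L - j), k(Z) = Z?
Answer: -243645/1460164 ≈ -0.16686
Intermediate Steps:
S(L, j) = -1 - 13*L + 13*j (S(L, j) = -6 + (5 - 13*(L - j)) = -6 + (5 + (-13*L + 13*j)) = -6 + (5 - 13*L + 13*j) = -1 - 13*L + 13*j)
W = 243645/1460164 (W = ((243759 - 114)/(379628 + (-1 - 13*537 + 13*(-585))))/4 = (243645/(379628 + (-1 - 6981 - 7605)))/4 = (243645/(379628 - 14587))/4 = (243645/365041)/4 = (243645*(1/365041))/4 = (¼)*(243645/365041) = 243645/1460164 ≈ 0.16686)
-W = -1*243645/1460164 = -243645/1460164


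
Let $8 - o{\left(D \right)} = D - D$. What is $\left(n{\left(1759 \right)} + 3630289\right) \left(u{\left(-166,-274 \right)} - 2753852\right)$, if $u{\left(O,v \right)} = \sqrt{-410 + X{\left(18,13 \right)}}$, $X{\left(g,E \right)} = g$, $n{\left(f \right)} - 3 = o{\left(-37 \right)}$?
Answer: $-9997308915600 + 50824200 i \sqrt{2} \approx -9.9973 \cdot 10^{12} + 7.1876 \cdot 10^{7} i$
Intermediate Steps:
$o{\left(D \right)} = 8$ ($o{\left(D \right)} = 8 - \left(D - D\right) = 8 - 0 = 8 + 0 = 8$)
$n{\left(f \right)} = 11$ ($n{\left(f \right)} = 3 + 8 = 11$)
$u{\left(O,v \right)} = 14 i \sqrt{2}$ ($u{\left(O,v \right)} = \sqrt{-410 + 18} = \sqrt{-392} = 14 i \sqrt{2}$)
$\left(n{\left(1759 \right)} + 3630289\right) \left(u{\left(-166,-274 \right)} - 2753852\right) = \left(11 + 3630289\right) \left(14 i \sqrt{2} - 2753852\right) = 3630300 \left(-2753852 + 14 i \sqrt{2}\right) = -9997308915600 + 50824200 i \sqrt{2}$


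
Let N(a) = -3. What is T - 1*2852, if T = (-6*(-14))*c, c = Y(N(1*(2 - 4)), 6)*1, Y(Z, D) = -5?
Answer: -3272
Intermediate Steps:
c = -5 (c = -5*1 = -5)
T = -420 (T = -6*(-14)*(-5) = 84*(-5) = -420)
T - 1*2852 = -420 - 1*2852 = -420 - 2852 = -3272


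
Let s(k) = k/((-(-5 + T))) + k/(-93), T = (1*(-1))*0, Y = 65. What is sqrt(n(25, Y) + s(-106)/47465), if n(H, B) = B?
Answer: sqrt(10467380946993)/401295 ≈ 8.0622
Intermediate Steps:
T = 0 (T = -1*0 = 0)
s(k) = 88*k/465 (s(k) = k/((-(-5 + 0))) + k/(-93) = k/((-1*(-5))) + k*(-1/93) = k/5 - k/93 = 88*k/465)
sqrt(n(25, Y) + s(-106)/47465) = sqrt(65 + ((88/465)*(-106))/47465) = sqrt(65 - 9328/465*1/47465) = sqrt(65 - 848/2006475) = sqrt(130420027/2006475) = sqrt(10467380946993)/401295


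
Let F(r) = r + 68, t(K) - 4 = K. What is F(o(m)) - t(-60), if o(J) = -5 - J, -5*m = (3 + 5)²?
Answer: 659/5 ≈ 131.80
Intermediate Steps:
t(K) = 4 + K
m = -64/5 (m = -(3 + 5)²/5 = -⅕*8² = -⅕*64 = -64/5 ≈ -12.800)
F(r) = 68 + r
F(o(m)) - t(-60) = (68 + (-5 - 1*(-64/5))) - (4 - 60) = (68 + (-5 + 64/5)) - 1*(-56) = (68 + 39/5) + 56 = 379/5 + 56 = 659/5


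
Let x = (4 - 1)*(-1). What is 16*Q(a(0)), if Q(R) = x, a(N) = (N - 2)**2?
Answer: -48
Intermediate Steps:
a(N) = (-2 + N)**2
x = -3 (x = 3*(-1) = -3)
Q(R) = -3
16*Q(a(0)) = 16*(-3) = -48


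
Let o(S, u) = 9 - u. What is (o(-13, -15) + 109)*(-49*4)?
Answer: -26068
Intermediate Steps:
(o(-13, -15) + 109)*(-49*4) = ((9 - 1*(-15)) + 109)*(-49*4) = ((9 + 15) + 109)*(-196) = (24 + 109)*(-196) = 133*(-196) = -26068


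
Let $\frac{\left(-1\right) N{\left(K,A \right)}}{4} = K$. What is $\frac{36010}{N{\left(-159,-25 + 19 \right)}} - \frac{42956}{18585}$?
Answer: $\frac{106987639}{1970010} \approx 54.308$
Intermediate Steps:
$N{\left(K,A \right)} = - 4 K$
$\frac{36010}{N{\left(-159,-25 + 19 \right)}} - \frac{42956}{18585} = \frac{36010}{\left(-4\right) \left(-159\right)} - \frac{42956}{18585} = \frac{36010}{636} - \frac{42956}{18585} = 36010 \cdot \frac{1}{636} - \frac{42956}{18585} = \frac{18005}{318} - \frac{42956}{18585} = \frac{106987639}{1970010}$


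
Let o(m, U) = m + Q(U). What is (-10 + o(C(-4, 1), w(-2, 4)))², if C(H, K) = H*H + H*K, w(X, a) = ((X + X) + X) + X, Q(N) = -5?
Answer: 9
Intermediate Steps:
w(X, a) = 4*X (w(X, a) = (2*X + X) + X = 3*X + X = 4*X)
C(H, K) = H² + H*K
o(m, U) = -5 + m (o(m, U) = m - 5 = -5 + m)
(-10 + o(C(-4, 1), w(-2, 4)))² = (-10 + (-5 - 4*(-4 + 1)))² = (-10 + (-5 - 4*(-3)))² = (-10 + (-5 + 12))² = (-10 + 7)² = (-3)² = 9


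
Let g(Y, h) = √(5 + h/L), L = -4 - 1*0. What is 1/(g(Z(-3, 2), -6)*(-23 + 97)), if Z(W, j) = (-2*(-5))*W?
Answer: √26/962 ≈ 0.0053004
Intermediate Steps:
L = -4 (L = -4 + 0 = -4)
Z(W, j) = 10*W
g(Y, h) = √(5 - h/4) (g(Y, h) = √(5 + h/(-4)) = √(5 + h*(-¼)) = √(5 - h/4))
1/(g(Z(-3, 2), -6)*(-23 + 97)) = 1/((√(20 - 1*(-6))/2)*(-23 + 97)) = 1/((√(20 + 6)/2)*74) = 1/((√26/2)*74) = 1/(37*√26) = √26/962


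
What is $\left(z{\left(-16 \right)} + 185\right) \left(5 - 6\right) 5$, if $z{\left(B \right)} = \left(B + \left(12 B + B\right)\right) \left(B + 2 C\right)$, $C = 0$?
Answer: $-18845$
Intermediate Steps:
$z{\left(B \right)} = 14 B^{2}$ ($z{\left(B \right)} = \left(B + \left(12 B + B\right)\right) \left(B + 2 \cdot 0\right) = \left(B + 13 B\right) \left(B + 0\right) = 14 B B = 14 B^{2}$)
$\left(z{\left(-16 \right)} + 185\right) \left(5 - 6\right) 5 = \left(14 \left(-16\right)^{2} + 185\right) \left(5 - 6\right) 5 = \left(14 \cdot 256 + 185\right) \left(\left(-1\right) 5\right) = \left(3584 + 185\right) \left(-5\right) = 3769 \left(-5\right) = -18845$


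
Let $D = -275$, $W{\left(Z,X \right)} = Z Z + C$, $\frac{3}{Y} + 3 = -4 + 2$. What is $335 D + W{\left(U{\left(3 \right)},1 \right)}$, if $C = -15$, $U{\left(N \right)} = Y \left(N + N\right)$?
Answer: $- \frac{2303176}{25} \approx -92127.0$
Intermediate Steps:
$Y = - \frac{3}{5}$ ($Y = \frac{3}{-3 + \left(-4 + 2\right)} = \frac{3}{-3 - 2} = \frac{3}{-5} = 3 \left(- \frac{1}{5}\right) = - \frac{3}{5} \approx -0.6$)
$U{\left(N \right)} = - \frac{6 N}{5}$ ($U{\left(N \right)} = - \frac{3 \left(N + N\right)}{5} = - \frac{3 \cdot 2 N}{5} = - \frac{6 N}{5}$)
$W{\left(Z,X \right)} = -15 + Z^{2}$ ($W{\left(Z,X \right)} = Z Z - 15 = Z^{2} - 15 = -15 + Z^{2}$)
$335 D + W{\left(U{\left(3 \right)},1 \right)} = 335 \left(-275\right) - \left(15 - \left(\left(- \frac{6}{5}\right) 3\right)^{2}\right) = -92125 - \left(15 - \left(- \frac{18}{5}\right)^{2}\right) = -92125 + \left(-15 + \frac{324}{25}\right) = -92125 - \frac{51}{25} = - \frac{2303176}{25}$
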